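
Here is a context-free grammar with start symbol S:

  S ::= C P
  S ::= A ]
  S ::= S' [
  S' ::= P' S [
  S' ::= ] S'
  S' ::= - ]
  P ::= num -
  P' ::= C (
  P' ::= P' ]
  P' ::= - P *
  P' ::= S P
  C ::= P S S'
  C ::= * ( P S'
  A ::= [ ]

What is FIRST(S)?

{ *, -, [, ], num }

From S ::= C P: add FIRST(C) = { *, num }.
From S ::= A ]: add FIRST(A) = { [ }.
From S ::= S' [: add FIRST(S') = { *, -, [, ], num }.
Union: FIRST(S) = { *, -, [, ], num }.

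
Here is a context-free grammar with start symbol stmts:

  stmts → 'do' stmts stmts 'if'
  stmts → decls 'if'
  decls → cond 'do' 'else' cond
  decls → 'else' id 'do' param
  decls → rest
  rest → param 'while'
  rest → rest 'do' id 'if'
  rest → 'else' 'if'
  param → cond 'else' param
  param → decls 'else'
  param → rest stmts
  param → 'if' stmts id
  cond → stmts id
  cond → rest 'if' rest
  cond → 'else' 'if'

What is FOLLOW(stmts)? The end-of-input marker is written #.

{ #, 'do', 'else', 'if', 'while', id }

stmts is the start symbol, so # ∈ FOLLOW(stmts).
In stmts → 'do' stmts stmts 'if': add FIRST(stmts 'if') = { 'do', 'else', 'if' }.
In stmts → 'do' stmts stmts 'if': add FIRST('if') = { 'if' }.
In param → rest stmts: stmts is at the end, add FOLLOW(param) = { 'else', 'if', 'while' }.
In param → 'if' stmts id: add FIRST(id) = { id }.
In cond → stmts id: add FIRST(id) = { id }.
Union: FOLLOW(stmts) = { #, 'do', 'else', 'if', 'while', id }.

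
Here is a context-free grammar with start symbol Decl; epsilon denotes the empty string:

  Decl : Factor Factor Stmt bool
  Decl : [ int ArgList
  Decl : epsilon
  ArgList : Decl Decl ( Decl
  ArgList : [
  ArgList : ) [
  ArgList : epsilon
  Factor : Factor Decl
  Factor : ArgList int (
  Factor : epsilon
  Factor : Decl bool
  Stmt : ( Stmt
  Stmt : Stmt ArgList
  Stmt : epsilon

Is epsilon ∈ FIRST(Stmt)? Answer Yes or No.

Yes

Stmt has an epsilon-production, so Stmt ⇒ epsilon.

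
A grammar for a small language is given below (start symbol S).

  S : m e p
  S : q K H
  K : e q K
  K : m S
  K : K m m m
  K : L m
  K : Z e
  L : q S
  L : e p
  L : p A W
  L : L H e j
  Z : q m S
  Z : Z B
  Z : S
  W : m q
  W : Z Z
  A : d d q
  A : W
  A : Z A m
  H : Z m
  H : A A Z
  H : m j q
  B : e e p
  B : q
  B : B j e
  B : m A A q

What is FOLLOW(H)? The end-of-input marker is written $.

{ $, d, e, m, q }

In S : q K H: H is at the end, add FOLLOW(S) = { $, d, e, m, q }.
In L : L H e j: add FIRST(e j) = { e }.
Union: FOLLOW(H) = { $, d, e, m, q }.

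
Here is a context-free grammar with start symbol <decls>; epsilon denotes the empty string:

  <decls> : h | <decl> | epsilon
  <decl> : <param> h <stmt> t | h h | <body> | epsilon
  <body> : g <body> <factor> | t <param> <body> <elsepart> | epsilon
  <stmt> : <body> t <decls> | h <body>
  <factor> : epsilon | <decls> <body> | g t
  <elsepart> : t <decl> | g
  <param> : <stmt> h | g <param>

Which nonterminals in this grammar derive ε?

{ <body>, <decl>, <decls>, <factor> }

Directly nullable (have an epsilon-production): <decls>, <decl>, <body>, <factor>.
No other nonterminal has a production whose RHS symbols are all nullable.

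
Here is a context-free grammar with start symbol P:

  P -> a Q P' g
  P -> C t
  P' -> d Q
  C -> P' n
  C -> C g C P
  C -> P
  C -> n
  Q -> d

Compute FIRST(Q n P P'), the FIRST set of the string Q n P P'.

Add FIRST(Q) = { d }; Q is not nullable, stop.

{ d }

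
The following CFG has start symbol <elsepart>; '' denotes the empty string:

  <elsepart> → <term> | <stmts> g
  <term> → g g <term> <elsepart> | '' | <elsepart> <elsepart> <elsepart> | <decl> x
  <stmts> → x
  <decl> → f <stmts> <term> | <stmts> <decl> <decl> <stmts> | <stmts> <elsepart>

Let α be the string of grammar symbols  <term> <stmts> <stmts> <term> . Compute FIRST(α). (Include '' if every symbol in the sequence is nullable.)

{ f, g, x }

Add FIRST(<term>)\{''} = { f, g, x }; <term> is nullable, continue.
Add FIRST(<stmts>) = { x }; <stmts> is not nullable, stop.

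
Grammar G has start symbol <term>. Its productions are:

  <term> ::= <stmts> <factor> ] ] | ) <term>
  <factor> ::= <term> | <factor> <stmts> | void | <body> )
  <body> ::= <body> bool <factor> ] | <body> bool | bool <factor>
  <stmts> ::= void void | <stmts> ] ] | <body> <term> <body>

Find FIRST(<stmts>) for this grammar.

{ bool, void }

<stmts> ::= void void contributes {void}.
From <stmts> ::= <stmts> ] ]: add FIRST(<stmts>) = { bool, void }.
From <stmts> ::= <body> <term> <body>: add FIRST(<body>) = { bool }.
Union: FIRST(<stmts>) = { bool, void }.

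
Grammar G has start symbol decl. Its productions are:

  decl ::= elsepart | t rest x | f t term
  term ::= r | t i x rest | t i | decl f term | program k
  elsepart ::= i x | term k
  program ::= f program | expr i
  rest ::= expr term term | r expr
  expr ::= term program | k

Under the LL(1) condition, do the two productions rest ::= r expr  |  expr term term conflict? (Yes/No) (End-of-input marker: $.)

FIRST(r expr) = { r } and FIRST(expr term term) = { f, i, k, r, t }.
Both contain r, so the two alternatives are not disjoint — LL(1) conflict.

Yes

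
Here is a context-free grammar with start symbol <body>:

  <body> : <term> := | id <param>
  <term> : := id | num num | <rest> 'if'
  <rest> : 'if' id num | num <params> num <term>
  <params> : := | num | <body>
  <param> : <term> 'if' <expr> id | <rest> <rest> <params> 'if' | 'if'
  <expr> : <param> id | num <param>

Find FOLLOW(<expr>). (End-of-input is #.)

In <param> : <term> 'if' <expr> id: add FIRST(id) = { id }.
Union: FOLLOW(<expr>) = { id }.

{ id }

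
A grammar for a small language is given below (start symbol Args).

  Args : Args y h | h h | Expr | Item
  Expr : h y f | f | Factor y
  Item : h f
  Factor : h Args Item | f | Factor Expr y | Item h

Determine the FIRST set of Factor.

{ f, h }

Factor : h Args Item contributes {h}.
Factor : f contributes {f}.
From Factor : Factor Expr y: add FIRST(Factor) = { f, h }.
From Factor : Item h: add FIRST(Item) = { h }.
Union: FIRST(Factor) = { f, h }.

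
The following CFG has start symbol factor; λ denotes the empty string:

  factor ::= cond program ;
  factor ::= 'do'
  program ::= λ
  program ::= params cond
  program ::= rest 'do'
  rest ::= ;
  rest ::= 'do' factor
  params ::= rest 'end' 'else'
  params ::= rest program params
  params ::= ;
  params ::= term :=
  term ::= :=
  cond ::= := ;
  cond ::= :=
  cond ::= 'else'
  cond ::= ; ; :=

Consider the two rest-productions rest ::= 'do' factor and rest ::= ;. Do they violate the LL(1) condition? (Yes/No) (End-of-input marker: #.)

No

FIRST('do' factor) = { 'do' } and FIRST(;) = { ; }.
The FIRST sets are disjoint and neither alternative is nullable — no conflict.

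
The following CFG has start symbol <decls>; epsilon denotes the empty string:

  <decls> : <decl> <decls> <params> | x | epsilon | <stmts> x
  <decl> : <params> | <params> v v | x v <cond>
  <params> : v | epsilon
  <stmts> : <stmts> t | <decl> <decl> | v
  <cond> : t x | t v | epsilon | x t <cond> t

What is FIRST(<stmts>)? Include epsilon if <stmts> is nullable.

From <stmts> : <stmts> t: <stmts> nullable, take FIRST(<stmts>) ∪ {t} = { t, v, x }.
From <stmts> : <decl> <decl>: <decl>, <decl> nullable, take FIRST(<decl>) ∪ FIRST(<decl>) = { v, x }; also epsilon since the whole RHS is nullable.
<stmts> : v contributes {v}.
Union: FIRST(<stmts>) = { t, v, x, epsilon }.

{ t, v, x, epsilon }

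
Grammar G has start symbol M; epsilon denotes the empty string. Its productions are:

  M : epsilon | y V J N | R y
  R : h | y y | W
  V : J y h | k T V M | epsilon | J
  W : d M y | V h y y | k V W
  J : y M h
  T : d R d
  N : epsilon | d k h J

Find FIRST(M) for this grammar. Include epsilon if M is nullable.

M : epsilon contributes epsilon.
M : y V J N contributes {y}.
From M : R y: add FIRST(R) = { d, h, k, y }.
Union: FIRST(M) = { d, h, k, y, epsilon }.

{ d, h, k, y, epsilon }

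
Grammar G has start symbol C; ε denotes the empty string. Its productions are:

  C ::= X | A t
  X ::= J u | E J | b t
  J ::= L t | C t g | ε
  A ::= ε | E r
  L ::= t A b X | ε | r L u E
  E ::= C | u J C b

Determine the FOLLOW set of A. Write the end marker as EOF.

{ b, t }

In C ::= A t: add FIRST(t) = { t }.
In L ::= t A b X: add FIRST(b X) = { b }.
Union: FOLLOW(A) = { b, t }.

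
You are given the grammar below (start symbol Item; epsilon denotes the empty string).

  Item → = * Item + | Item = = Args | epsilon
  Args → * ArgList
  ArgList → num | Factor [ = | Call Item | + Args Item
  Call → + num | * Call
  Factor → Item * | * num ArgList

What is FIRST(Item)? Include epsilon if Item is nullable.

Item → = * Item + contributes {=}.
From Item → Item = = Args: Item nullable, take FIRST(Item) ∪ {=} = { = }.
Item → epsilon contributes epsilon.
Union: FIRST(Item) = { =, epsilon }.

{ =, epsilon }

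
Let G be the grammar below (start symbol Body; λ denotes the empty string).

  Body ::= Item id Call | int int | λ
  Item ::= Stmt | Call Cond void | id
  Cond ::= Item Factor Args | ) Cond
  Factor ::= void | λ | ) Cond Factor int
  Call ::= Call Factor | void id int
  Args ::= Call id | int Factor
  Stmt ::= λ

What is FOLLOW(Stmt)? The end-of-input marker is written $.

In Item ::= Stmt: Stmt is at the end, add FOLLOW(Item) = { ), id, int, void }.
Union: FOLLOW(Stmt) = { ), id, int, void }.

{ ), id, int, void }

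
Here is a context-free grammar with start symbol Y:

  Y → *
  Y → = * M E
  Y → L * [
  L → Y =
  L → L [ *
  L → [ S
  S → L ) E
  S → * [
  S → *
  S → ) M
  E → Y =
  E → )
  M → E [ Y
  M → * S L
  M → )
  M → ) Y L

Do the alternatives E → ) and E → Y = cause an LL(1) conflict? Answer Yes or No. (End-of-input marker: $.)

No

FIRST()) = { ) } and FIRST(Y =) = { *, =, [ }.
The FIRST sets are disjoint and neither alternative is nullable — no conflict.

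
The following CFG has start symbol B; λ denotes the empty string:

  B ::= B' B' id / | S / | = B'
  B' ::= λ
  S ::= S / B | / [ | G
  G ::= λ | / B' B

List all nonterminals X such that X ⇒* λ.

{ B', G, S }

Directly nullable (have an λ-production): B', G.
S ::= G with every symbol nullable, so S is nullable.
No other nonterminal has a production whose RHS symbols are all nullable.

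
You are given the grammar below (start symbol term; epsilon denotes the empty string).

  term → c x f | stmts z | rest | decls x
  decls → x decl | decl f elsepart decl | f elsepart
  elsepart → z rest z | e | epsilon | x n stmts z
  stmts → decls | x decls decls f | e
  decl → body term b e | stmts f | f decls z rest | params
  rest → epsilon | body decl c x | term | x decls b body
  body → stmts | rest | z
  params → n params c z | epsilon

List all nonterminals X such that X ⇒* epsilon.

{ body, decl, elsepart, params, rest, term }

Directly nullable (have an epsilon-production): elsepart, rest, params.
decl → params with every symbol nullable, so decl is nullable.
term → rest with every symbol nullable, so term is nullable.
body → rest with every symbol nullable, so body is nullable.
No other nonterminal has a production whose RHS symbols are all nullable.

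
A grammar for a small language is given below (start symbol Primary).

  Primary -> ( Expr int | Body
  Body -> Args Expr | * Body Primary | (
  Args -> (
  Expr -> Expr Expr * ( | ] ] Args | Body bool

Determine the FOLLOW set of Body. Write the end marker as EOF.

{ EOF, (, *, bool }

In Primary -> Body: Body is at the end, add FOLLOW(Primary) = { EOF, (, *, bool }.
In Body -> * Body Primary: add FIRST(Primary) = { (, * }.
In Expr -> Body bool: add FIRST(bool) = { bool }.
Union: FOLLOW(Body) = { EOF, (, *, bool }.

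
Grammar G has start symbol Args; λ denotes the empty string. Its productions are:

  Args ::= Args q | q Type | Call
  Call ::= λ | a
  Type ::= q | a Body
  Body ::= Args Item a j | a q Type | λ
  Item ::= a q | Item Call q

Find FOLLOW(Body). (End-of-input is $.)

In Type ::= a Body: Body is at the end, add FOLLOW(Type) = { $, a, q }.
Union: FOLLOW(Body) = { $, a, q }.

{ $, a, q }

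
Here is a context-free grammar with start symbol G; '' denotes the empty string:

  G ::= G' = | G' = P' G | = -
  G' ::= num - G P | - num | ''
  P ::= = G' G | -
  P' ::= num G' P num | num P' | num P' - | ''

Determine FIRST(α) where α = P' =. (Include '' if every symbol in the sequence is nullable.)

Add FIRST(P')\{''} = { num }; P' is nullable, continue.
= is a terminal; add {=} and stop.

{ =, num }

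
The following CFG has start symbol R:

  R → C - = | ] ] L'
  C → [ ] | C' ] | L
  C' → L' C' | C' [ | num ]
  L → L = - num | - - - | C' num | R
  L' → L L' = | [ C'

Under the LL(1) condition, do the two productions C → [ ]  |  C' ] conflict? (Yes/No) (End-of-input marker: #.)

Yes

FIRST([ ]) = { [ } and FIRST(C' ]) = { -, [, ], num }.
Both contain [, so the two alternatives are not disjoint — LL(1) conflict.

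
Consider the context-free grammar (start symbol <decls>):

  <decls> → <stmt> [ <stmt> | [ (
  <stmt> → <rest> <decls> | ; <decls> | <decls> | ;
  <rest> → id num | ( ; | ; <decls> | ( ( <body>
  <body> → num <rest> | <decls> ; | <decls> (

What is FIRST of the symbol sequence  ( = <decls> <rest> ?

{ ( }

( is a terminal; add {(} and stop.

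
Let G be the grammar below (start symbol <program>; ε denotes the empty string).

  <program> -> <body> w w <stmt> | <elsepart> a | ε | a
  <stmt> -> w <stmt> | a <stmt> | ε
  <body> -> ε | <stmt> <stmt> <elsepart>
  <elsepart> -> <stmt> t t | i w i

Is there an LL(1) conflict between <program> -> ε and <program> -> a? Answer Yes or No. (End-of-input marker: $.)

No

FIRST(ε) = { ε } and FIRST(a) = { a }.
The first is nullable but FOLLOW(<program>) = { $ } is disjoint from FIRST of the second.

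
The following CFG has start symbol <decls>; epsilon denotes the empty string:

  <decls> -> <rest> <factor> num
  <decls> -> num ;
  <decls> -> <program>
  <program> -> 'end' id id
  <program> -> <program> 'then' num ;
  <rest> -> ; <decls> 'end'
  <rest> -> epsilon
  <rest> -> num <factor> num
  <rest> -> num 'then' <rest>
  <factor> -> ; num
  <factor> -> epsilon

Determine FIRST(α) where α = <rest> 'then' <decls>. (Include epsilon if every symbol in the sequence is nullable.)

Add FIRST(<rest>)\{epsilon} = { ;, num }; <rest> is nullable, continue.
'then' is a terminal; add {'then'} and stop.

{ 'then', ;, num }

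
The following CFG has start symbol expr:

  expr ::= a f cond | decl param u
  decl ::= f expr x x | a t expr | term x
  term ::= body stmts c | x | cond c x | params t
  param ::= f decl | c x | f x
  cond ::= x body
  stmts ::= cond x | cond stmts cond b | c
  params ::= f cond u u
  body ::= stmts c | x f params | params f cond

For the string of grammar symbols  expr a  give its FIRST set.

Add FIRST(expr) = { a, c, f, x }; expr is not nullable, stop.

{ a, c, f, x }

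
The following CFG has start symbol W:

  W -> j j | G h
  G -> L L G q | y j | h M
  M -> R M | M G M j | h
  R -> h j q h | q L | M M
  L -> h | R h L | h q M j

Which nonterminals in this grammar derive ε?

{ } (none)

No nonterminal has an empty production or an RHS whose symbols are all nullable.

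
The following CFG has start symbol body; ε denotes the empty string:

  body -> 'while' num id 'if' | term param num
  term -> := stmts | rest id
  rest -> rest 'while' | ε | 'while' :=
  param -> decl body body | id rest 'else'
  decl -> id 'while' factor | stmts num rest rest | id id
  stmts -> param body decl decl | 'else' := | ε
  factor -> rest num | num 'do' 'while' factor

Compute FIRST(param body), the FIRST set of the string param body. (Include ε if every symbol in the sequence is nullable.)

Add FIRST(param) = { 'else', id, num }; param is not nullable, stop.

{ 'else', id, num }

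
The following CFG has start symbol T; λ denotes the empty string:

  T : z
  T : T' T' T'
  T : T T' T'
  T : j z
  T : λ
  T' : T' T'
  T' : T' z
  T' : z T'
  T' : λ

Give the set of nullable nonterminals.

Directly nullable (have an λ-production): T, T'.

{ T, T' }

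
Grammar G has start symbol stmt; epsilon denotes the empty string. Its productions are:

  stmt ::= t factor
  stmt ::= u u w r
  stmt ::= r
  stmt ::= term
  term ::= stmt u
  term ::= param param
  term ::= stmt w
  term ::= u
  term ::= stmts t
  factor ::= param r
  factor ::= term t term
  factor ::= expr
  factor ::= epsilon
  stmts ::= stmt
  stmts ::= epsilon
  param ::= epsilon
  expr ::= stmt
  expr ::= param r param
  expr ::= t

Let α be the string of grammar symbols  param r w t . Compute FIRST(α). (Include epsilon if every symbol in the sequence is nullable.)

Add FIRST(param)\{epsilon} = {  }; param is nullable, continue.
r is a terminal; add {r} and stop.

{ r }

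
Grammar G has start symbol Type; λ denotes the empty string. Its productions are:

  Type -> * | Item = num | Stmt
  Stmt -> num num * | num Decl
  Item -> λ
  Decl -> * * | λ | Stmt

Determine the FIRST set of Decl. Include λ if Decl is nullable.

Decl -> * * contributes {*}.
Decl -> λ contributes λ.
From Decl -> Stmt: add FIRST(Stmt) = { num }.
Union: FIRST(Decl) = { *, num, λ }.

{ *, num, λ }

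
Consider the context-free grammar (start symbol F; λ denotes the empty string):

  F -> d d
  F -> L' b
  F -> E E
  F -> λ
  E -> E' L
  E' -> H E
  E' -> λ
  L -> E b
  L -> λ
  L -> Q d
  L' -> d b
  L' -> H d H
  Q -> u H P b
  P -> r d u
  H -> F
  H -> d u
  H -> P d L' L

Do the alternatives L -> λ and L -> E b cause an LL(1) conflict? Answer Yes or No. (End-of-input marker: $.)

FIRST(λ) = { λ } and FIRST(E b) = { b, d, r, u }.
The first alternative is nullable and FOLLOW(L) = { $, b, d, r, u } shares b with FIRST of the second — conflict.

Yes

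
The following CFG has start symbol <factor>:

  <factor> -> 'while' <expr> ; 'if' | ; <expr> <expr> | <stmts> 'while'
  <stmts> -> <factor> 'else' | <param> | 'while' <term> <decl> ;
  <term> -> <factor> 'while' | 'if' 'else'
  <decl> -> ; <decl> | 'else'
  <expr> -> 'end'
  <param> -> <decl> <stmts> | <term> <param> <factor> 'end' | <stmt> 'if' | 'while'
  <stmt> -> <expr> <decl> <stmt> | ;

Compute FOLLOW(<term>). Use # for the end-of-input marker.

{ 'else', 'end', 'if', 'while', ; }

In <stmts> -> 'while' <term> <decl> ;: add FIRST(<decl> ;) = { 'else', ; }.
In <param> -> <term> <param> <factor> 'end': add FIRST(<param> <factor> 'end') = { 'else', 'end', 'if', 'while', ; }.
Union: FOLLOW(<term>) = { 'else', 'end', 'if', 'while', ; }.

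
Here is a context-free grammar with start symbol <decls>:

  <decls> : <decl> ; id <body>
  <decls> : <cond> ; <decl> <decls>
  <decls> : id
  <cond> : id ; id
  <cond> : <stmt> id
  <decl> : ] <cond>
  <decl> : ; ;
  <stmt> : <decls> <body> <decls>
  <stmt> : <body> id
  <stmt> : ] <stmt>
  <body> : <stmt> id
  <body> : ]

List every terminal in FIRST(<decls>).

From <decls> : <decl> ; id <body>: add FIRST(<decl>) = { ;, ] }.
From <decls> : <cond> ; <decl> <decls>: add FIRST(<cond>) = { ;, ], id }.
<decls> : id contributes {id}.
Union: FIRST(<decls>) = { ;, ], id }.

{ ;, ], id }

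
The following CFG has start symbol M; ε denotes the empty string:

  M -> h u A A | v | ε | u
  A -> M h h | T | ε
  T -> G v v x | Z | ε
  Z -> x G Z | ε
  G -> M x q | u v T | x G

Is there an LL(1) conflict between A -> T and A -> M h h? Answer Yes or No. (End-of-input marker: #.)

FIRST(T) = { h, u, v, x, ε } and FIRST(M h h) = { h, u, v }.
Both contain h, so the two alternatives are not disjoint — LL(1) conflict.

Yes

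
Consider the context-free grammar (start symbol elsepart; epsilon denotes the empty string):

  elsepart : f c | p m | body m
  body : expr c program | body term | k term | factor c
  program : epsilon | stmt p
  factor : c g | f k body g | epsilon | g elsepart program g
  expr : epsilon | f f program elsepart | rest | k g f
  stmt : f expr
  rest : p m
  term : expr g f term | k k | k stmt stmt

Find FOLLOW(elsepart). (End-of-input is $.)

{ $, c, f, g, k, m, p }

elsepart is the start symbol, so $ ∈ FOLLOW(elsepart).
In factor : g elsepart program g: add FIRST(program g) = { f, g }.
In expr : f f program elsepart: elsepart is at the end, add FOLLOW(expr) = { c, f, g, k, m, p }.
Union: FOLLOW(elsepart) = { $, c, f, g, k, m, p }.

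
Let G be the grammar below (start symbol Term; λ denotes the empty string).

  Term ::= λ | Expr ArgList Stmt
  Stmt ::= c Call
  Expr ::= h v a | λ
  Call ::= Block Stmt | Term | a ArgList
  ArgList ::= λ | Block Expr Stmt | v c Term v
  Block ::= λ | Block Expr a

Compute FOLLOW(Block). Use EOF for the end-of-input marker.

{ a, c, h }

In Call ::= Block Stmt: add FIRST(Stmt) = { c }.
In ArgList ::= Block Expr Stmt: add FIRST(Expr Stmt) = { c, h }.
In Block ::= Block Expr a: add FIRST(Expr a) = { a, h }.
Union: FOLLOW(Block) = { a, c, h }.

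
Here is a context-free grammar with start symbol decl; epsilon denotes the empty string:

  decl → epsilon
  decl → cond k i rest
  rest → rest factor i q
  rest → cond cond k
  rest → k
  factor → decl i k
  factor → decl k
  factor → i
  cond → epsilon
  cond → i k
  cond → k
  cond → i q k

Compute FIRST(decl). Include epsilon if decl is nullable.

decl → epsilon contributes epsilon.
From decl → cond k i rest: cond nullable, take FIRST(cond) ∪ {k} = { i, k }.
Union: FIRST(decl) = { i, k, epsilon }.

{ i, k, epsilon }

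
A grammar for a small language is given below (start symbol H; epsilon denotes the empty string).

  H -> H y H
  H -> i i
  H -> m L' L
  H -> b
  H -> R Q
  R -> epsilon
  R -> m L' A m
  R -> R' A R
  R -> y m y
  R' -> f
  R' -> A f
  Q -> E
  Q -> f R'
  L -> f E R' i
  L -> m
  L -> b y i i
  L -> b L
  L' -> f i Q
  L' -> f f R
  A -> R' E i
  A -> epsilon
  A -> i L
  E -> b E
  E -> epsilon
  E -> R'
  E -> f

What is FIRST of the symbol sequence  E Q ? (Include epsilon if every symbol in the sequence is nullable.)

{ b, f, i, epsilon }

Add FIRST(E)\{epsilon} = { b, f, i }; E is nullable, continue.
Add FIRST(Q)\{epsilon} = { b, f, i }; Q is nullable, continue.
Every symbol is nullable, so include epsilon.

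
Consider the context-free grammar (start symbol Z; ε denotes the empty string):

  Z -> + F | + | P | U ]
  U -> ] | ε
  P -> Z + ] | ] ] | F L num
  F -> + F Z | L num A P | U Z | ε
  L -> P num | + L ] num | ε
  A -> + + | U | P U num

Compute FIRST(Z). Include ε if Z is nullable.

{ +, ], num }

Z -> + F contributes {+}.
Z -> + contributes {+}.
From Z -> P: add FIRST(P) = { +, ], num }.
From Z -> U ]: U nullable, take FIRST(U) ∪ {]} = { ] }.
Union: FIRST(Z) = { +, ], num }.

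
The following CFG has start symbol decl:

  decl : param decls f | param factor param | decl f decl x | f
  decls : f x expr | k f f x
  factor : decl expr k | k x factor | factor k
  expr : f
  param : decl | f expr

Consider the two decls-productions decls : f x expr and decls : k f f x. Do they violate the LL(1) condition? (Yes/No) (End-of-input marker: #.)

No

FIRST(f x expr) = { f } and FIRST(k f f x) = { k }.
The FIRST sets are disjoint and neither alternative is nullable — no conflict.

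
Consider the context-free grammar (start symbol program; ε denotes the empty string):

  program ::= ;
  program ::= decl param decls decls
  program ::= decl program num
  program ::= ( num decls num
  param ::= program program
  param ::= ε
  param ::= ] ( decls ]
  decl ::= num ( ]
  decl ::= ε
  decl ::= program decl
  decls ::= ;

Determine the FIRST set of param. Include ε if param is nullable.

From param ::= program program: add FIRST(program) = { (, ;, ], num }.
param ::= ε contributes ε.
param ::= ] ( decls ] contributes {]}.
Union: FIRST(param) = { (, ;, ], num, ε }.

{ (, ;, ], num, ε }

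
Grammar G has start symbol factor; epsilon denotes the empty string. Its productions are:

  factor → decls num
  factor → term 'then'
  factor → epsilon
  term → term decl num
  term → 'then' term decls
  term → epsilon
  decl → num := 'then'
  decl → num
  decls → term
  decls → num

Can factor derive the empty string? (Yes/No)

factor has an epsilon-production, so factor ⇒ epsilon.

Yes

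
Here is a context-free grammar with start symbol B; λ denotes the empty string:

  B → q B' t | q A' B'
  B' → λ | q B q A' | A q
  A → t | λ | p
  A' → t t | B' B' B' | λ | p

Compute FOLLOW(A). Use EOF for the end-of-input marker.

{ q }

In B' → A q: add FIRST(q) = { q }.
Union: FOLLOW(A) = { q }.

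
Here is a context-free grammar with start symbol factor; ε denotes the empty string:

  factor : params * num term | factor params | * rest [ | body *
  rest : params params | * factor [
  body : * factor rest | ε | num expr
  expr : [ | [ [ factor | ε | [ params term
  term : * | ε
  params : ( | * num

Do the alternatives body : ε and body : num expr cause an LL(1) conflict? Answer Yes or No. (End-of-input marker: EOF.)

FIRST(ε) = { ε } and FIRST(num expr) = { num }.
The first is nullable but FOLLOW(body) = { * } is disjoint from FIRST of the second.

No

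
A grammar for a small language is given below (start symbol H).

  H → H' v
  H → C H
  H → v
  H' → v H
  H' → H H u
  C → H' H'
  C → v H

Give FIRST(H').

{ v }

H' → v H contributes {v}.
From H' → H H u: add FIRST(H) = { v }.
Union: FIRST(H') = { v }.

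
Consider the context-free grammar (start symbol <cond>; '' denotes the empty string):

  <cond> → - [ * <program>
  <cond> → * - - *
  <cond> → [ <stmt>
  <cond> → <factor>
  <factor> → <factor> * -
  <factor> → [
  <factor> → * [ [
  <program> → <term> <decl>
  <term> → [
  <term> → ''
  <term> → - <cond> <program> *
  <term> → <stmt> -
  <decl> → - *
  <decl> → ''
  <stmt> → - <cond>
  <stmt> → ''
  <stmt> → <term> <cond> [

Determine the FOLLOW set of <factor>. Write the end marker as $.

In <cond> → <factor>: <factor> is at the end, add FOLLOW(<cond>) = { $, *, -, [ }.
In <factor> → <factor> * -: add FIRST(* -) = { * }.
Union: FOLLOW(<factor>) = { $, *, -, [ }.

{ $, *, -, [ }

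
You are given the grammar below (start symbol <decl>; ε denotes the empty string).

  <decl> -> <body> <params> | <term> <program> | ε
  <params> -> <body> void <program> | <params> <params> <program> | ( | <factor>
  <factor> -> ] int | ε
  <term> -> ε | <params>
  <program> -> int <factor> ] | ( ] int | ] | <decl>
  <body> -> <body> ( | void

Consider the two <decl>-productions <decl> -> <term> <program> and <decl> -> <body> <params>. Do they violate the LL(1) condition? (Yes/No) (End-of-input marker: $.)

FIRST(<term> <program>) = { (, ], int, void, ε } and FIRST(<body> <params>) = { void }.
Both contain void, so the two alternatives are not disjoint — LL(1) conflict.

Yes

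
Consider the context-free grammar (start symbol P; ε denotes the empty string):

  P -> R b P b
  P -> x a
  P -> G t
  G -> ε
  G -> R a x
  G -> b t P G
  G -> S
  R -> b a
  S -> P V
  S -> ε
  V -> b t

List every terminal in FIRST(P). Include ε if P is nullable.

{ b, t, x }

From P -> R b P b: add FIRST(R) = { b }.
P -> x a contributes {x}.
From P -> G t: G nullable, take FIRST(G) ∪ {t} = { b, t, x }.
Union: FIRST(P) = { b, t, x }.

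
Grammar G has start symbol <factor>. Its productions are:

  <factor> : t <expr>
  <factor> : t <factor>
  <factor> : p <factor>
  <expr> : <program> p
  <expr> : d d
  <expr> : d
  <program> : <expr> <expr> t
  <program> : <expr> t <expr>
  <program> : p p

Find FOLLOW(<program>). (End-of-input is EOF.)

In <expr> : <program> p: add FIRST(p) = { p }.
Union: FOLLOW(<program>) = { p }.

{ p }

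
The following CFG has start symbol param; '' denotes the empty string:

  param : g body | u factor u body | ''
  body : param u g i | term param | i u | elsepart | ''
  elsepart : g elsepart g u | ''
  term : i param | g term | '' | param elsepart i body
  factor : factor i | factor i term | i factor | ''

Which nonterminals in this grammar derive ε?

Directly nullable (have an ''-production): param, body, elsepart, term, factor.

{ body, elsepart, factor, param, term }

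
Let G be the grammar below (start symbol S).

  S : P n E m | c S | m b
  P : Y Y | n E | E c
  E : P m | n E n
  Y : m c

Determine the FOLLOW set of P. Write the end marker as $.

{ m, n }

In S : P n E m: add FIRST(n E m) = { n }.
In E : P m: add FIRST(m) = { m }.
Union: FOLLOW(P) = { m, n }.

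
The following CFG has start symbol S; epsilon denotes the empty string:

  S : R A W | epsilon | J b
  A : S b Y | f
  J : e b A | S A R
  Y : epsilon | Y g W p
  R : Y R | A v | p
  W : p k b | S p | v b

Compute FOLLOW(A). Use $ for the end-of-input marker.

{ b, e, f, g, p, v }

In S : R A W: add FIRST(W) = { b, e, f, g, p, v }.
In J : e b A: A is at the end, add FOLLOW(J) = { b }.
In J : S A R: add FIRST(R) = { b, e, f, g, p }.
In R : A v: add FIRST(v) = { v }.
Union: FOLLOW(A) = { b, e, f, g, p, v }.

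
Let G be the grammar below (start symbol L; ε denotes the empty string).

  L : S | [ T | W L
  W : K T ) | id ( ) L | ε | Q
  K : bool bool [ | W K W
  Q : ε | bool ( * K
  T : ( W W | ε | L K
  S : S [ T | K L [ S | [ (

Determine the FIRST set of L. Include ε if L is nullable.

{ [, bool, id }

From L : S: add FIRST(S) = { [, bool, id }.
L : [ T contributes {[}.
From L : W L: W nullable, take FIRST(W) ∪ FIRST(L) = { [, bool, id }.
Union: FIRST(L) = { [, bool, id }.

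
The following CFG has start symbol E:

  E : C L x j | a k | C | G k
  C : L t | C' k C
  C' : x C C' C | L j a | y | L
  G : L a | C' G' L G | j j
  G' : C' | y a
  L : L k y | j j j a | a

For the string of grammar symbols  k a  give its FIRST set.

{ k }

k is a terminal; add {k} and stop.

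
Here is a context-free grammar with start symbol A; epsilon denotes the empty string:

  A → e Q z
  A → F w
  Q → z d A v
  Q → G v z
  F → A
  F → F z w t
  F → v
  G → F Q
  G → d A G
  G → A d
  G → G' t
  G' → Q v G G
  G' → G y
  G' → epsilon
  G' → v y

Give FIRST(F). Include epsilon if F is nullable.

From F → A: add FIRST(A) = { e, v }.
From F → F z w t: add FIRST(F) = { e, v }.
F → v contributes {v}.
Union: FIRST(F) = { e, v }.

{ e, v }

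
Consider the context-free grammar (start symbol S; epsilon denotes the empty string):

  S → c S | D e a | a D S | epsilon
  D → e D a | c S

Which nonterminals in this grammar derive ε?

{ S }

Directly nullable (have an epsilon-production): S.
No other nonterminal has a production whose RHS symbols are all nullable.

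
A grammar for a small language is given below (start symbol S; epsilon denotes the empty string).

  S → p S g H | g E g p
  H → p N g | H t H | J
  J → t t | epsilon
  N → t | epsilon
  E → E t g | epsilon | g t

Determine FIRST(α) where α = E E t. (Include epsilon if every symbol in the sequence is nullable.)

Add FIRST(E)\{epsilon} = { g, t }; E is nullable, continue.
Add FIRST(E)\{epsilon} = { g, t }; E is nullable, continue.
t is a terminal; add {t} and stop.

{ g, t }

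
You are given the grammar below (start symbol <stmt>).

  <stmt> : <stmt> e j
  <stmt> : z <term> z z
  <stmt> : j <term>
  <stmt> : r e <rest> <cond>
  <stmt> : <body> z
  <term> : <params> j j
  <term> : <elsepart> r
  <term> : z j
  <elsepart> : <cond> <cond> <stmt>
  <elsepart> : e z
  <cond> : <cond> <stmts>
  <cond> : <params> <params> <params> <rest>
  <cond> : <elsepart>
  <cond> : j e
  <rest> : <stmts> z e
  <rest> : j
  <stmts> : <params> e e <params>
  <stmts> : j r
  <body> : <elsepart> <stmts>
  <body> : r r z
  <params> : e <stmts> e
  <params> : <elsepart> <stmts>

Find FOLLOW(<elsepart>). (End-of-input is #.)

{ #, e, j, r, z }

In <term> : <elsepart> r: add FIRST(r) = { r }.
In <cond> : <elsepart>: <elsepart> is at the end, add FOLLOW(<cond>) = { #, e, j, r, z }.
In <body> : <elsepart> <stmts>: add FIRST(<stmts>) = { e, j }.
In <params> : <elsepart> <stmts>: add FIRST(<stmts>) = { e, j }.
Union: FOLLOW(<elsepart>) = { #, e, j, r, z }.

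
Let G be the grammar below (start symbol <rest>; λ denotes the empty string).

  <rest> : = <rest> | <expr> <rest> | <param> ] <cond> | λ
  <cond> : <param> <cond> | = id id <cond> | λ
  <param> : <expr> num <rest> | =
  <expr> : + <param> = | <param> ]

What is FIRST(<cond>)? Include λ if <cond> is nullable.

{ +, =, λ }

From <cond> : <param> <cond>: add FIRST(<param>) = { +, = }.
<cond> : = id id <cond> contributes {=}.
<cond> : λ contributes λ.
Union: FIRST(<cond>) = { +, =, λ }.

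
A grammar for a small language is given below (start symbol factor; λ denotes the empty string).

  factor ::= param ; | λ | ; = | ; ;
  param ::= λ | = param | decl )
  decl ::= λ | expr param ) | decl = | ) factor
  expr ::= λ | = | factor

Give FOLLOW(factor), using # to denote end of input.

factor is the start symbol, so # ∈ FOLLOW(factor).
In decl ::= ) factor: factor is at the end, add FOLLOW(decl) = { ), = }.
In expr ::= factor: factor is at the end, add FOLLOW(expr) = { ), ;, = }.
Union: FOLLOW(factor) = { #, ), ;, = }.

{ #, ), ;, = }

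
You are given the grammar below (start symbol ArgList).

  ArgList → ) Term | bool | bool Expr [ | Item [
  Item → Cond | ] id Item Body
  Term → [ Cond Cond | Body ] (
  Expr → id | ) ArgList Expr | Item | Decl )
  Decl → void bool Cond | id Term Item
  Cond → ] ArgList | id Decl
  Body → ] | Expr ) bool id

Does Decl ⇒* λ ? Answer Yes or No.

No nonterminal in this grammar is nullable.
No production of Decl has an RHS whose symbols are all nullable, so Decl is not nullable.

No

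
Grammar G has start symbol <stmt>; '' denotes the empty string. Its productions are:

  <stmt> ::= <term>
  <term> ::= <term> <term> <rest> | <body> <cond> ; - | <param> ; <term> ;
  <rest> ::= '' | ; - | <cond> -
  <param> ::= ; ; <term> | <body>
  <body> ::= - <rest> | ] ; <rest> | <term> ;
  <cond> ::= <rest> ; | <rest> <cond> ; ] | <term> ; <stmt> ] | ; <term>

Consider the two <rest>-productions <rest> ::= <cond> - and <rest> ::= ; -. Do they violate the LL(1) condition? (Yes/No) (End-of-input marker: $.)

FIRST(<cond> -) = { -, ;, ] } and FIRST(; -) = { ; }.
Both contain ;, so the two alternatives are not disjoint — LL(1) conflict.

Yes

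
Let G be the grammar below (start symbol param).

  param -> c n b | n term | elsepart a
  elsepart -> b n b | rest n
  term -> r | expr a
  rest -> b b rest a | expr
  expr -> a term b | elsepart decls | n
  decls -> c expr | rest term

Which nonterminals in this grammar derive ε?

{ } (none)

No nonterminal has an empty production or an RHS whose symbols are all nullable.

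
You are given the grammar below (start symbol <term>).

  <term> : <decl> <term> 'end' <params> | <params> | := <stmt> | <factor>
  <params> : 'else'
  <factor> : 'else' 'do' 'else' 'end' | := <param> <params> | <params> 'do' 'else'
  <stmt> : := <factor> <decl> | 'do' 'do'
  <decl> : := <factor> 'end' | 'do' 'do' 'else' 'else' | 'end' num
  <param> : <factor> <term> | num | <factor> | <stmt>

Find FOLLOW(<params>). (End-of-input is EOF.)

In <term> : <decl> <term> 'end' <params>: <params> is at the end, add FOLLOW(<term>) = { EOF, 'else', 'end' }.
In <term> : <params>: <params> is at the end, add FOLLOW(<term>) = { EOF, 'else', 'end' }.
In <factor> : := <param> <params>: <params> is at the end, add FOLLOW(<factor>) = { EOF, 'do', 'else', 'end', := }.
In <factor> : <params> 'do' 'else': add FIRST('do' 'else') = { 'do' }.
Union: FOLLOW(<params>) = { EOF, 'do', 'else', 'end', := }.

{ EOF, 'do', 'else', 'end', := }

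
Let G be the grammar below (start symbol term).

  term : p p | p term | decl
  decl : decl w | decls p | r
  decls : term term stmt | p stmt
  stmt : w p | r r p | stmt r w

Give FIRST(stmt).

{ r, w }

stmt : w p contributes {w}.
stmt : r r p contributes {r}.
From stmt : stmt r w: add FIRST(stmt) = { r, w }.
Union: FIRST(stmt) = { r, w }.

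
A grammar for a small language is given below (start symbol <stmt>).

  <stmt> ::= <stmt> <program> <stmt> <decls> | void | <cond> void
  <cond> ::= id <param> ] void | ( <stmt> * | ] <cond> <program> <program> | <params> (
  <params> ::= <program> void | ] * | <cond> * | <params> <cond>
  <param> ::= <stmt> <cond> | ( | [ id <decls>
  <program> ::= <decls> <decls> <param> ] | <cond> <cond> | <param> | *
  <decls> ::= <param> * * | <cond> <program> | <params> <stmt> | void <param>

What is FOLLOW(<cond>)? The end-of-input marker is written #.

In <stmt> ::= <cond> void: add FIRST(void) = { void }.
In <cond> ::= ] <cond> <program> <program>: add FIRST(<program> <program>) = { (, *, [, ], id, void }.
In <params> ::= <cond> *: add FIRST(*) = { * }.
In <params> ::= <params> <cond>: <cond> is at the end, add FOLLOW(<params>) = { (, *, [, ], id, void }.
In <param> ::= <stmt> <cond>: <cond> is at the end, add FOLLOW(<param>) = { #, (, *, [, ], id, void }.
In <program> ::= <cond> <cond>: add FIRST(<cond>) = { (, *, [, ], id, void }.
In <program> ::= <cond> <cond>: <cond> is at the end, add FOLLOW(<program>) = { #, (, *, [, ], id, void }.
In <decls> ::= <cond> <program>: add FIRST(<program>) = { (, *, [, ], id, void }.
Union: FOLLOW(<cond>) = { #, (, *, [, ], id, void }.

{ #, (, *, [, ], id, void }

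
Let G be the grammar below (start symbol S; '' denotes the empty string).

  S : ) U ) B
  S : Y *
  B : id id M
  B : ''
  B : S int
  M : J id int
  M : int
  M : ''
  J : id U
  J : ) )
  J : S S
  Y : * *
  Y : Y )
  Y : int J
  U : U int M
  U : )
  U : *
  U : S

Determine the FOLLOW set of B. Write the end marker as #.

{ #, ), *, id, int }

In S : ) U ) B: B is at the end, add FOLLOW(S) = { #, ), *, id, int }.
Union: FOLLOW(B) = { #, ), *, id, int }.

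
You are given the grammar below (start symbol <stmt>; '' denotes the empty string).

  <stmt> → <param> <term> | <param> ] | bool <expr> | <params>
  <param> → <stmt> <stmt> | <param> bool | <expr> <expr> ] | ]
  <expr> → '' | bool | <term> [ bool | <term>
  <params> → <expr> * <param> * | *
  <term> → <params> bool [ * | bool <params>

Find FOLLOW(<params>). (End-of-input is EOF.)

{ EOF, *, [, ], bool }

In <stmt> → <params>: <params> is at the end, add FOLLOW(<stmt>) = { EOF, *, ], bool }.
In <term> → <params> bool [ *: add FIRST(bool [ *) = { bool }.
In <term> → bool <params>: <params> is at the end, add FOLLOW(<term>) = { EOF, *, [, ], bool }.
Union: FOLLOW(<params>) = { EOF, *, [, ], bool }.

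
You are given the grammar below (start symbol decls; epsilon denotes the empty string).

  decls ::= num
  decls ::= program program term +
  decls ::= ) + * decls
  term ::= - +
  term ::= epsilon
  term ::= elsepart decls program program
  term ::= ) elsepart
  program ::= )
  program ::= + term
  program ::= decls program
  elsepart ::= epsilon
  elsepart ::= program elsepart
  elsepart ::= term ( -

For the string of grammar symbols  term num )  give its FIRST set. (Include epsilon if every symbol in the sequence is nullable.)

Add FIRST(term)\{epsilon} = { (, ), +, -, num }; term is nullable, continue.
num is a terminal; add {num} and stop.

{ (, ), +, -, num }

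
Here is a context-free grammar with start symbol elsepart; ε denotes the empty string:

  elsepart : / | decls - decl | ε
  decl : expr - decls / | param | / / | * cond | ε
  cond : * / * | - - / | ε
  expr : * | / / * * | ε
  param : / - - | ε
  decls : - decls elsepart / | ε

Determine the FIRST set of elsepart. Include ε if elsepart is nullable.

{ -, /, ε }

elsepart : / contributes {/}.
From elsepart : decls - decl: decls nullable, take FIRST(decls) ∪ {-} = { - }.
elsepart : ε contributes ε.
Union: FIRST(elsepart) = { -, /, ε }.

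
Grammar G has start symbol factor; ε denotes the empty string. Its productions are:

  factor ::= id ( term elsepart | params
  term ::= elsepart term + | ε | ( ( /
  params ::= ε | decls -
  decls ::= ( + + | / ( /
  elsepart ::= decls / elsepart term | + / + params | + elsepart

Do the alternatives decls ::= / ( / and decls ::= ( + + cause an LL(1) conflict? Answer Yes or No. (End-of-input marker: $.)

FIRST(/ ( /) = { / } and FIRST(( + +) = { ( }.
The FIRST sets are disjoint and neither alternative is nullable — no conflict.

No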